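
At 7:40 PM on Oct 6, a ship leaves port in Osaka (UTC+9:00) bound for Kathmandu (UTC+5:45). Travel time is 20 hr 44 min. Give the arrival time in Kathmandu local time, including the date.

Kathmandu is 3:15 behind Osaka.
After 20 hours 44 minutes it is 4:24 PM (Oct 7) in Osaka.
Shift by the zone difference: 4:24 PM − 3:15 = 1:09 PM on Oct 7 in Kathmandu.

1:09 PM on October 7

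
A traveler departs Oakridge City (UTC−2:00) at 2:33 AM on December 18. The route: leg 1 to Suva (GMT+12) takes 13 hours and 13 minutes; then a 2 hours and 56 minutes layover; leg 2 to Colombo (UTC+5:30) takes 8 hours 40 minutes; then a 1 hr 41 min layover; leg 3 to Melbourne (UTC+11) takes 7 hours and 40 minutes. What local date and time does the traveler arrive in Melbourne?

Convert departure to UTC: 2:33 AM + 2:00 = 4:33 AM UTC on Dec 18.
Add 13 hours and 13 minutes leg 1 → 5:46 PM UTC.
Add 2 hours and 56 minutes layover in Suva → 8:42 PM UTC.
Add 8 hours 40 minutes leg 2 → 5:22 AM UTC (Dec 19).
Add 1 hour 41 minutes layover in Colombo → 7:03 AM UTC.
Add 7 hours and 40 minutes leg 3 → 2:43 PM UTC.
Melbourne is UTC+11:00, so local arrival = 2:43 PM + 11:00 = 1:43 AM on Dec 20.

1:43 AM on Dec 20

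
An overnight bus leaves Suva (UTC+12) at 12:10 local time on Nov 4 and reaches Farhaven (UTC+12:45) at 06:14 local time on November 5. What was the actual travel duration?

Departure in UTC: 12:10 − 12:00 = 00:10 on Nov 4.
Arrival in UTC: 06:14 − 12:45 = 17:29 on Nov 4.
Elapsed = 17:29 − 00:10 = 17 hours 19 minutes.

17 hours 19 minutes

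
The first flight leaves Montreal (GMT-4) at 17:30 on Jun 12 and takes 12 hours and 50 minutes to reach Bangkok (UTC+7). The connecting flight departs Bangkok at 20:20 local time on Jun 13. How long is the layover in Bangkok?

3 hours

Convert departure to UTC: 17:30 + 4:00 = 21:30 UTC on Jun 12.
Add 12 hours 50 minutes flight time → 10:20 UTC (Jun 13).
Bangkok is UTC+7:00, so local arrival = 10:20 + 7:00 = 17:20 on Jun 13.
Layover = 20:20 − 17:20 = 3 hours.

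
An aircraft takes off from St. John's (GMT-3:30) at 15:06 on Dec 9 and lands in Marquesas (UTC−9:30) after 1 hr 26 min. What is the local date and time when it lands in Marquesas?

10:32 on December 9

Convert departure to UTC: 15:06 + 3:30 = 18:36 UTC on Dec 9.
Add 1 hour and 26 minutes travel time → 20:02 UTC.
Marquesas is UTC−9:30, so local arrival = 20:02 − 9:30 = 10:32 on Dec 9.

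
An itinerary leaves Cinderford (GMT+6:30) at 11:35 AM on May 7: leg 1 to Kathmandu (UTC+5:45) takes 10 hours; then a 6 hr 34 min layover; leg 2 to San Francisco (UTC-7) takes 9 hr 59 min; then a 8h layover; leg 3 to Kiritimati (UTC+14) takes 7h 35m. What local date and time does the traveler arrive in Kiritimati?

1:13 PM on May 9

Convert departure to UTC: 11:35 AM − 6:30 = 5:05 AM UTC on May 7.
Add 10 hours leg 1 → 3:05 PM UTC.
Add 6 hours and 34 minutes layover in Kathmandu → 9:39 PM UTC.
Add 9 hours and 59 minutes leg 2 → 7:38 AM UTC (May 8).
Add 8 hours layover in San Francisco → 3:38 PM UTC.
Add 7 hours 35 minutes leg 3 → 11:13 PM UTC.
Kiritimati is UTC+14:00, so local arrival = 11:13 PM + 14:00 = 1:13 PM on May 9.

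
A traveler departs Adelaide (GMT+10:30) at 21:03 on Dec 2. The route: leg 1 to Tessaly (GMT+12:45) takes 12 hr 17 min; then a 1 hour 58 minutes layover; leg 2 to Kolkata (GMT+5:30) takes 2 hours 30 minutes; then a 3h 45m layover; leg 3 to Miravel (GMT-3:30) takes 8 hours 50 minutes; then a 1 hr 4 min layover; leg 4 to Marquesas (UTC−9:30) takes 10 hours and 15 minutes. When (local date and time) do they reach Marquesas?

Convert departure to UTC: 21:03 − 10:30 = 10:33 UTC on Dec 2.
Add 12 hours and 17 minutes leg 1 → 22:50 UTC.
Add 1 hour 58 minutes layover in Tessaly → 00:48 UTC (Dec 3).
Add 2 hours 30 minutes leg 2 → 03:18 UTC.
Add 3 hours and 45 minutes layover in Kolkata → 07:03 UTC.
Add 8 hours 50 minutes leg 3 → 15:53 UTC.
Add 1 hour and 4 minutes layover in Miravel → 16:57 UTC.
Add 10 hours 15 minutes leg 4 → 03:12 UTC (Dec 4).
Marquesas is UTC−9:30, so local arrival = 03:12 − 9:30 = 17:42 on Dec 3.

17:42 on December 3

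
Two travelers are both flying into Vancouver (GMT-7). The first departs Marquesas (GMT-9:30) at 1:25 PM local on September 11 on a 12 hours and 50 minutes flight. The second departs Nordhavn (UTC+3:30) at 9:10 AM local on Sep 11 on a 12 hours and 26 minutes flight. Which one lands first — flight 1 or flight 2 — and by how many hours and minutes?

the second, by 17 hours 39 minutes

Flight 1 in UTC: 1:25 PM + 9:30 = 10:55 PM on Sep 11.
+12 hours 50 minutes → arrive 11:45 AM UTC on Sep 12.
Flight 2 in UTC: 9:10 AM − 3:30 = 5:40 AM on Sep 11.
+12 hours 26 minutes → arrive 6:06 PM UTC on Sep 11.
Flight 2 lands earlier by 17 hours 39 minutes.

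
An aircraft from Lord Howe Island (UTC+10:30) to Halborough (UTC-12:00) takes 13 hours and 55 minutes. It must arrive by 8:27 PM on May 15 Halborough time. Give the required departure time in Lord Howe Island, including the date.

5:02 AM on May 16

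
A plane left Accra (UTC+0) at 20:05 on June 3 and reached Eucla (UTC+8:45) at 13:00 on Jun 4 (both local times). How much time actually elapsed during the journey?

8 hours 10 minutes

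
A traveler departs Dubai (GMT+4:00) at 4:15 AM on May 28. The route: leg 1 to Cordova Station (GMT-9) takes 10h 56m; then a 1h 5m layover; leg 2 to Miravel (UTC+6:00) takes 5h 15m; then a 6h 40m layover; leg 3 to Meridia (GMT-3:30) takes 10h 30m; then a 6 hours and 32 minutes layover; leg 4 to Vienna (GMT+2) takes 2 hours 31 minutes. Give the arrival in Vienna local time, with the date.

Convert departure to UTC: 4:15 AM − 4:00 = 12:15 AM UTC on May 28.
Add 10 hours and 56 minutes leg 1 → 11:11 AM UTC.
Add 1 hour 5 minutes layover in Cordova Station → 12:16 PM UTC.
Add 5 hours 15 minutes leg 2 → 5:31 PM UTC.
Add 6 hours and 40 minutes layover in Miravel → 12:11 AM UTC (May 29).
Add 10 hours and 30 minutes leg 3 → 10:41 AM UTC.
Add 6 hours 32 minutes layover in Meridia → 5:13 PM UTC.
Add 2 hours 31 minutes leg 4 → 7:44 PM UTC.
Vienna is UTC+2:00, so local arrival = 7:44 PM + 2:00 = 9:44 PM on May 29.

9:44 PM on May 29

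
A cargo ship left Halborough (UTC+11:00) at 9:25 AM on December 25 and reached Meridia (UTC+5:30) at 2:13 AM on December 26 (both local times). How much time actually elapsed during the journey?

Departure in UTC: 9:25 AM − 11:00 = 10:25 PM on Dec 24.
Arrival in UTC: 2:13 AM − 5:30 = 8:43 PM on Dec 25.
Elapsed = 8:43 PM − 10:25 PM (+1 day) = 22 hours 18 minutes.

22 hours 18 minutes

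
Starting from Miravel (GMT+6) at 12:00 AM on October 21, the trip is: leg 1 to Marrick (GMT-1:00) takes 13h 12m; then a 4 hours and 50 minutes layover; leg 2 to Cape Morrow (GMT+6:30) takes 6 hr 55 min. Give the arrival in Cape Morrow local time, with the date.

1:27 AM on October 22

Convert departure to UTC: 12:00 AM − 6:00 = 6:00 PM UTC on Oct 20.
Add 13 hours 12 minutes leg 1 → 7:12 AM UTC (Oct 21).
Add 4 hours and 50 minutes layover in Marrick → 12:02 PM UTC.
Add 6 hours 55 minutes leg 2 → 6:57 PM UTC.
Cape Morrow is UTC+6:30, so local arrival = 6:57 PM + 6:30 = 1:27 AM on Oct 22.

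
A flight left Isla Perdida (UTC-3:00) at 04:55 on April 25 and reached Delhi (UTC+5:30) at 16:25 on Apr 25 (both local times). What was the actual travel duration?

3 hours

Departure in UTC: 04:55 + 3:00 = 07:55 on Apr 25.
Arrival in UTC: 16:25 − 5:30 = 10:55 on Apr 25.
Elapsed = 10:55 − 07:55 = 3 hours.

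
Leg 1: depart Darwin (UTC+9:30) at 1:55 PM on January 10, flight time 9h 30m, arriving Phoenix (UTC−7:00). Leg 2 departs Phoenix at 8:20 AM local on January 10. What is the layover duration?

1 hour 25 minutes

Convert departure to UTC: 1:55 PM − 9:30 = 4:25 AM UTC on Jan 10.
Add 9 hours 30 minutes flight time → 1:55 PM UTC.
Phoenix is UTC−7:00, so local arrival = 1:55 PM − 7:00 = 6:55 AM on Jan 10.
Layover = 8:20 AM − 6:55 AM = 1 hour 25 minutes.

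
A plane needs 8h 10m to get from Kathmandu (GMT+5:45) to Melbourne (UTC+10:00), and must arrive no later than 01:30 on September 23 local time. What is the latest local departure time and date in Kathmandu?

Target arrival in UTC: 01:30 − 10:00 = 15:30 on Sep 22.
Subtract 8 hours 10 minutes → departure 07:20 UTC on Sep 22.
Kathmandu is UTC+5:45: 07:20 + 5:45 = 13:05 on Sep 22.

13:05 on September 22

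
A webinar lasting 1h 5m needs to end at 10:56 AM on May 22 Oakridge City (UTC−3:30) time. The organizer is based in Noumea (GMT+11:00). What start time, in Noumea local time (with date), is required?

Target end time in UTC: 10:56 AM + 3:30 = 2:26 PM on May 22.
Subtract 1 hour and 5 minutes → start 1:21 PM UTC on May 22.
Noumea is UTC+11:00: 1:21 PM + 11:00 = 12:21 AM on May 23.

12:21 AM on May 23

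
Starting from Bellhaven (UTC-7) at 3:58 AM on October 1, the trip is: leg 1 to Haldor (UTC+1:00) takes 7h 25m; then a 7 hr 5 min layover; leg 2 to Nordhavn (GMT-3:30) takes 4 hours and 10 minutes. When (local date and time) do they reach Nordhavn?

2:08 AM on October 2

Convert departure to UTC: 3:58 AM + 7:00 = 10:58 AM UTC on Oct 1.
Add 7 hours and 25 minutes leg 1 → 6:23 PM UTC.
Add 7 hours 5 minutes layover in Haldor → 1:28 AM UTC (Oct 2).
Add 4 hours 10 minutes leg 2 → 5:38 AM UTC.
Nordhavn is UTC−3:30, so local arrival = 5:38 AM − 3:30 = 2:08 AM on Oct 2.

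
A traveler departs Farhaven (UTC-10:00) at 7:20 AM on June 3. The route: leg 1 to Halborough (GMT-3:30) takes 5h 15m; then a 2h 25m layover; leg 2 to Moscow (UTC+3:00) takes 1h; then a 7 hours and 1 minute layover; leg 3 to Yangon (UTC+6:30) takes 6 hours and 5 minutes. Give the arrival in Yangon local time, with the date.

Convert departure to UTC: 7:20 AM + 10:00 = 5:20 PM UTC on Jun 3.
Add 5 hours 15 minutes leg 1 → 10:35 PM UTC.
Add 2 hours 25 minutes layover in Halborough → 1:00 AM UTC (Jun 4).
Add 1 hour leg 2 → 2:00 AM UTC.
Add 7 hours 1 minute layover in Moscow → 9:01 AM UTC.
Add 6 hours 5 minutes leg 3 → 3:06 PM UTC.
Yangon is UTC+6:30, so local arrival = 3:06 PM + 6:30 = 9:36 PM on Jun 4.

9:36 PM on June 4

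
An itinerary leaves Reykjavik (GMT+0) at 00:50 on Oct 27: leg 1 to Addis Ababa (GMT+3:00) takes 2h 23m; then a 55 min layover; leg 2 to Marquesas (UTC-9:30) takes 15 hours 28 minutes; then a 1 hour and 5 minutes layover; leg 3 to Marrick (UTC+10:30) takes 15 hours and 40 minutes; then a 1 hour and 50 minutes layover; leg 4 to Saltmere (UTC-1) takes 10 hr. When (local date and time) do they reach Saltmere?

23:11 on October 28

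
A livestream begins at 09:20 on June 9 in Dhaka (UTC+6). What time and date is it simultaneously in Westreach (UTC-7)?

Westreach is 13:00 behind Dhaka.
Shift by the zone difference: 09:20 − 13:00 = 20:20 on Jun 8 in Westreach.

20:20 on June 8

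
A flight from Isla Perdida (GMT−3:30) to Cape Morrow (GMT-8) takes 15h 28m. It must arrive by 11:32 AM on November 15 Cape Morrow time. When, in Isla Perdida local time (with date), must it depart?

12:34 AM on November 15

Target arrival in UTC: 11:32 AM + 8:00 = 7:32 PM on Nov 15.
Subtract 15 hours and 28 minutes → departure 4:04 AM UTC on Nov 15.
Isla Perdida is UTC−3:30: 4:04 AM − 3:30 = 12:34 AM on Nov 15.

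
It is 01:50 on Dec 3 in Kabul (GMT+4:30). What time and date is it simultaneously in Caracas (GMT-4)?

17:20 on December 2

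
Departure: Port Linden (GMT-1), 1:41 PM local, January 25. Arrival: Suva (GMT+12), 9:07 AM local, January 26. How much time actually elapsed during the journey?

Departure in UTC: 1:41 PM + 1:00 = 2:41 PM on Jan 25.
Arrival in UTC: 9:07 AM − 12:00 = 9:07 PM on Jan 25.
Elapsed = 9:07 PM − 2:41 PM = 6 hours 26 minutes.

6 hours 26 minutes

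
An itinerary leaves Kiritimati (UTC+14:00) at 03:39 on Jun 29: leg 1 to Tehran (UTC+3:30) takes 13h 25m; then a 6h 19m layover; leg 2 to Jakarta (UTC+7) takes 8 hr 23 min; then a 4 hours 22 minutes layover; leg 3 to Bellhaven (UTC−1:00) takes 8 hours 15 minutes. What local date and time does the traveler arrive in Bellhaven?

Convert departure to UTC: 03:39 − 14:00 = 13:39 UTC on Jun 28.
Add 13 hours 25 minutes leg 1 → 03:04 UTC (Jun 29).
Add 6 hours 19 minutes layover in Tehran → 09:23 UTC.
Add 8 hours and 23 minutes leg 2 → 17:46 UTC.
Add 4 hours and 22 minutes layover in Jakarta → 22:08 UTC.
Add 8 hours and 15 minutes leg 3 → 06:23 UTC (Jun 30).
Bellhaven is UTC−1:00, so local arrival = 06:23 − 1:00 = 05:23 on Jun 30.

05:23 on June 30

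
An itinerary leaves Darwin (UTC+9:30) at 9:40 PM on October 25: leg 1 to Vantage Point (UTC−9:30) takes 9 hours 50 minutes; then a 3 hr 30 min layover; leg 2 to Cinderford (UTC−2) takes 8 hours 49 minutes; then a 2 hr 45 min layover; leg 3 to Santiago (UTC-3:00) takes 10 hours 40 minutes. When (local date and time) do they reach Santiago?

8:44 PM on October 26

Convert departure to UTC: 9:40 PM − 9:30 = 12:10 PM UTC on Oct 25.
Add 9 hours and 50 minutes leg 1 → 10:00 PM UTC.
Add 3 hours and 30 minutes layover in Vantage Point → 1:30 AM UTC (Oct 26).
Add 8 hours 49 minutes leg 2 → 10:19 AM UTC.
Add 2 hours 45 minutes layover in Cinderford → 1:04 PM UTC.
Add 10 hours 40 minutes leg 3 → 11:44 PM UTC.
Santiago is UTC−3:00, so local arrival = 11:44 PM − 3:00 = 8:44 PM on Oct 26.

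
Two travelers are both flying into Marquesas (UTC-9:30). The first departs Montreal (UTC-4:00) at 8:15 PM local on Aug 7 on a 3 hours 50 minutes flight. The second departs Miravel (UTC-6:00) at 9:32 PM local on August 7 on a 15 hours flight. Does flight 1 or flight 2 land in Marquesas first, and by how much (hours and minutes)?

Flight 1 in UTC: 8:15 PM + 4:00 = 12:15 AM on Aug 8.
+3 hours 50 minutes → arrive 4:05 AM UTC on Aug 8.
Flight 2 in UTC: 9:32 PM + 6:00 = 3:32 AM on Aug 8.
+15 hours → arrive 6:32 PM UTC on Aug 8.
Flight 1 lands earlier by 14 hours 27 minutes.

the first, by 14 hours 27 minutes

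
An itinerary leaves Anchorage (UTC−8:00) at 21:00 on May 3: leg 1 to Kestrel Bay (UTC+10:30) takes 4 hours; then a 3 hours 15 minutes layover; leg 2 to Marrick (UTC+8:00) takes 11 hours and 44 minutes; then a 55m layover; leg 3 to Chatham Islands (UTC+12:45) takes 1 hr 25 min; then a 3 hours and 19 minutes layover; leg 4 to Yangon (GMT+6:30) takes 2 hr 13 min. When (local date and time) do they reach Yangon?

Convert departure to UTC: 21:00 + 8:00 = 05:00 UTC on May 4.
Add 4 hours leg 1 → 09:00 UTC.
Add 3 hours 15 minutes layover in Kestrel Bay → 12:15 UTC.
Add 11 hours 44 minutes leg 2 → 23:59 UTC.
Add 55 minutes layover in Marrick → 00:54 UTC (May 5).
Add 1 hour and 25 minutes leg 3 → 02:19 UTC.
Add 3 hours 19 minutes layover in Chatham Islands → 05:38 UTC.
Add 2 hours and 13 minutes leg 4 → 07:51 UTC.
Yangon is UTC+6:30, so local arrival = 07:51 + 6:30 = 14:21 on May 5.

14:21 on May 5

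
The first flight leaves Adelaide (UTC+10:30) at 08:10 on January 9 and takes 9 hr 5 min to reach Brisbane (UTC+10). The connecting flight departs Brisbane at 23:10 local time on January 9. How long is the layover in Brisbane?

Convert departure to UTC: 08:10 − 10:30 = 21:40 UTC on Jan 8.
Add 9 hours and 5 minutes flight time → 06:45 UTC (Jan 9).
Brisbane is UTC+10:00, so local arrival = 06:45 + 10:00 = 16:45 on Jan 9.
Layover = 23:10 − 16:45 = 6 hours 25 minutes.

6 hours 25 minutes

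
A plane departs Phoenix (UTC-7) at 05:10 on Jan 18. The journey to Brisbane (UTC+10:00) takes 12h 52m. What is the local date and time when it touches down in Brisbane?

11:02 on January 19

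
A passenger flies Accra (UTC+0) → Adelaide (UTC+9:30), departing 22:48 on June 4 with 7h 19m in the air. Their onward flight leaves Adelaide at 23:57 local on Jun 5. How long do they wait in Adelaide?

Accra is at UTC+0, so departure is already 22:48 UTC on Jun 4.
Add 7 hours and 19 minutes flight time → 06:07 UTC (Jun 5).
Adelaide is UTC+9:30, so local arrival = 06:07 + 9:30 = 15:37 on Jun 5.
Layover = 23:57 − 15:37 = 8 hours 20 minutes.

8 hours 20 minutes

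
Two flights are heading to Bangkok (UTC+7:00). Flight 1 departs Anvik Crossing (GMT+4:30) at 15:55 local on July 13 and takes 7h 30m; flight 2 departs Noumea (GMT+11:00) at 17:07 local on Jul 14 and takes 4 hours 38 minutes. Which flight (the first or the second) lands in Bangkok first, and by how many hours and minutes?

the first, by 15 hours 50 minutes

Flight 1 in UTC: 15:55 − 4:30 = 11:25 on Jul 13.
+7 hours and 30 minutes → arrive 18:55 UTC on Jul 13.
Flight 2 in UTC: 17:07 − 11:00 = 06:07 on Jul 14.
+4 hours 38 minutes → arrive 10:45 UTC on Jul 14.
Flight 1 lands earlier by 15 hours 50 minutes.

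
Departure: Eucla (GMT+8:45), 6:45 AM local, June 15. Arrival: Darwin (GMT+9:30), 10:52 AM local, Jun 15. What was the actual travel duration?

Departure in UTC: 6:45 AM − 8:45 = 10:00 PM on Jun 14.
Arrival in UTC: 10:52 AM − 9:30 = 1:22 AM on Jun 15.
Elapsed = 1:22 AM − 10:00 PM (+1 day) = 3 hours 22 minutes.

3 hours 22 minutes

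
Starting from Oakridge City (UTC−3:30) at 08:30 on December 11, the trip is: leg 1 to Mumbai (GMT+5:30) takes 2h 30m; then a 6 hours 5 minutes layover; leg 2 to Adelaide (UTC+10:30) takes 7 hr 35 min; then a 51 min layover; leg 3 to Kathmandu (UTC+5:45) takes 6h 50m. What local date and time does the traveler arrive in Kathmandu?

17:36 on December 12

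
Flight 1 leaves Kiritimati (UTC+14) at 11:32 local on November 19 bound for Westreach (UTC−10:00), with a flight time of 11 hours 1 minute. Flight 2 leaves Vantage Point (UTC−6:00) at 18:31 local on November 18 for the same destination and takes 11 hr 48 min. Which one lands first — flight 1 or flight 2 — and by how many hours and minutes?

the first, by 3 hours 46 minutes

Flight 1 in UTC: 11:32 − 14:00 = 21:32 on Nov 18.
+11 hours and 1 minute → arrive 08:33 UTC on Nov 19.
Flight 2 in UTC: 18:31 + 6:00 = 00:31 on Nov 19.
+11 hours and 48 minutes → arrive 12:19 UTC on Nov 19.
Flight 1 lands earlier by 3 hours 46 minutes.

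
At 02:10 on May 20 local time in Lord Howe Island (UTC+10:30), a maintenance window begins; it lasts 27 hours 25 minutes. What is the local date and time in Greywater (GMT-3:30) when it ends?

Greywater is 14:00 behind Lord Howe Island.
After 27 hours and 25 minutes it is 05:35 (May 21) in Lord Howe Island.
Shift by the zone difference: 05:35 − 14:00 = 15:35 on May 20 in Greywater.

15:35 on May 20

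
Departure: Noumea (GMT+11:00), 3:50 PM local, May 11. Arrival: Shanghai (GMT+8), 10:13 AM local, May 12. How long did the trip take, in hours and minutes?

Departure in UTC: 3:50 PM − 11:00 = 4:50 AM on May 11.
Arrival in UTC: 10:13 AM − 8:00 = 2:13 AM on May 12.
Elapsed = 2:13 AM − 4:50 AM (+1 day) = 21 hours 23 minutes.

21 hours 23 minutes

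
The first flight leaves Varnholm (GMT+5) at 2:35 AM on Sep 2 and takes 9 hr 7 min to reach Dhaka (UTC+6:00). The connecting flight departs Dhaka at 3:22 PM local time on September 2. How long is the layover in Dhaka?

2 hours 40 minutes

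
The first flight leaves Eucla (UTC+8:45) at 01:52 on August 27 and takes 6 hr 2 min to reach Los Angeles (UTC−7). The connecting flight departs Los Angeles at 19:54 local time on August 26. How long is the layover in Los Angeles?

Convert departure to UTC: 01:52 − 8:45 = 17:07 UTC on Aug 26.
Add 6 hours and 2 minutes flight time → 23:09 UTC.
Los Angeles is UTC−7:00, so local arrival = 23:09 − 7:00 = 16:09 on Aug 26.
Layover = 19:54 − 16:09 = 3 hours 45 minutes.

3 hours 45 minutes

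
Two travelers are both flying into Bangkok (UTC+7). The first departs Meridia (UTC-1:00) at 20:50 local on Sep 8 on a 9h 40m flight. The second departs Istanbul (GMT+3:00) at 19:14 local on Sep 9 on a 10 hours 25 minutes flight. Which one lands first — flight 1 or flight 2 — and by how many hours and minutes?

the first, by 19 hours 9 minutes

Flight 1 in UTC: 20:50 + 1:00 = 21:50 on Sep 8.
+9 hours 40 minutes → arrive 07:30 UTC on Sep 9.
Flight 2 in UTC: 19:14 − 3:00 = 16:14 on Sep 9.
+10 hours 25 minutes → arrive 02:39 UTC on Sep 10.
Flight 1 lands earlier by 19 hours 9 minutes.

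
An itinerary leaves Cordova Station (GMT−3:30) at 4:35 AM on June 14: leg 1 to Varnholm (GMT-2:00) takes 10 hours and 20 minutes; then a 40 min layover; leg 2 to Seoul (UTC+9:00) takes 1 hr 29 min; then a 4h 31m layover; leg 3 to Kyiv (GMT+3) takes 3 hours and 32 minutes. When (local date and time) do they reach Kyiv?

7:37 AM on Jun 15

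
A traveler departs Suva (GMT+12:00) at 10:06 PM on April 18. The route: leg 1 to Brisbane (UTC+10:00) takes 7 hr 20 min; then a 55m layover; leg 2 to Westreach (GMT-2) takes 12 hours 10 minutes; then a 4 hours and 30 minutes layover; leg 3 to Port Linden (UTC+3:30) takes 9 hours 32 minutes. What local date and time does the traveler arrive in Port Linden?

Convert departure to UTC: 10:06 PM − 12:00 = 10:06 AM UTC on Apr 18.
Add 7 hours and 20 minutes leg 1 → 5:26 PM UTC.
Add 55 minutes layover in Brisbane → 6:21 PM UTC.
Add 12 hours 10 minutes leg 2 → 6:31 AM UTC (Apr 19).
Add 4 hours and 30 minutes layover in Westreach → 11:01 AM UTC.
Add 9 hours and 32 minutes leg 3 → 8:33 PM UTC.
Port Linden is UTC+3:30, so local arrival = 8:33 PM + 3:30 = 12:03 AM on Apr 20.

12:03 AM on April 20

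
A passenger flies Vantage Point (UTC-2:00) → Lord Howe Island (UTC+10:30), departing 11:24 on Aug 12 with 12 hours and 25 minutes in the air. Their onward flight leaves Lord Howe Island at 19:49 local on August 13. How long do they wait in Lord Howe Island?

Convert departure to UTC: 11:24 + 2:00 = 13:24 UTC on Aug 12.
Add 12 hours 25 minutes flight time → 01:49 UTC (Aug 13).
Lord Howe Island is UTC+10:30, so local arrival = 01:49 + 10:30 = 12:19 on Aug 13.
Layover = 19:49 − 12:19 = 7 hours 30 minutes.

7 hours 30 minutes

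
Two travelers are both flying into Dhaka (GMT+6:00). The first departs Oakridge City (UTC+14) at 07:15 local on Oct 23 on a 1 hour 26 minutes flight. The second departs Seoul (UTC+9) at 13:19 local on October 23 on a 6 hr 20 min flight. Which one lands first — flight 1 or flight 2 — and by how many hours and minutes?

Flight 1 in UTC: 07:15 − 14:00 = 17:15 on Oct 22.
+1 hour and 26 minutes → arrive 18:41 UTC on Oct 22.
Flight 2 in UTC: 13:19 − 9:00 = 04:19 on Oct 23.
+6 hours and 20 minutes → arrive 10:39 UTC on Oct 23.
Flight 1 lands earlier by 15 hours 58 minutes.

the first, by 15 hours 58 minutes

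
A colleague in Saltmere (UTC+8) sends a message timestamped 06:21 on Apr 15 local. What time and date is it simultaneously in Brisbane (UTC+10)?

08:21 on Apr 15

In UTC: 06:21 − 8:00 = 22:21 on Apr 14.
Brisbane is UTC+10:00: 22:21 + 10:00 = 08:21 on Apr 15.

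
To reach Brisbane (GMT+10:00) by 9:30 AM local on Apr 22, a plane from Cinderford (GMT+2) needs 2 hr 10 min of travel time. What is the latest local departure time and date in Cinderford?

11:20 PM on April 21

Target arrival in UTC: 9:30 AM − 10:00 = 11:30 PM on Apr 21.
Subtract 2 hours and 10 minutes → departure 9:20 PM UTC on Apr 21.
Cinderford is UTC+2:00: 9:20 PM + 2:00 = 11:20 PM on Apr 21.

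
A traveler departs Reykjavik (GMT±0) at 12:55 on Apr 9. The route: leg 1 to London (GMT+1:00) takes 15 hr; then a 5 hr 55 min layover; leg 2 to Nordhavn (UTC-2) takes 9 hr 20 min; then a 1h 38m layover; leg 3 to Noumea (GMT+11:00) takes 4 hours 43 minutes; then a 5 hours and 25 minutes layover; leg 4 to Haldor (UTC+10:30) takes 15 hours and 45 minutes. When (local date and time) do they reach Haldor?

Reykjavik is at UTC+0, so departure is already 12:55 UTC on Apr 9.
Add 15 hours leg 1 → 03:55 UTC (Apr 10).
Add 5 hours and 55 minutes layover in London → 09:50 UTC.
Add 9 hours and 20 minutes leg 2 → 19:10 UTC.
Add 1 hour and 38 minutes layover in Nordhavn → 20:48 UTC.
Add 4 hours 43 minutes leg 3 → 01:31 UTC (Apr 11).
Add 5 hours 25 minutes layover in Noumea → 06:56 UTC.
Add 15 hours 45 minutes leg 4 → 22:41 UTC.
Haldor is UTC+10:30, so local arrival = 22:41 + 10:30 = 09:11 on Apr 12.

09:11 on April 12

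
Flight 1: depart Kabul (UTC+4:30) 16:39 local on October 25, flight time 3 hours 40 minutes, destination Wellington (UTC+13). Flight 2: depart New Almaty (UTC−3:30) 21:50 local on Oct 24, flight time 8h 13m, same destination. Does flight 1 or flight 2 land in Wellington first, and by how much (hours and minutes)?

the second, by 6 hours 16 minutes

Flight 1 in UTC: 16:39 − 4:30 = 12:09 on Oct 25.
+3 hours 40 minutes → arrive 15:49 UTC on Oct 25.
Flight 2 in UTC: 21:50 + 3:30 = 01:20 on Oct 25.
+8 hours 13 minutes → arrive 09:33 UTC on Oct 25.
Flight 2 lands earlier by 6 hours 16 minutes.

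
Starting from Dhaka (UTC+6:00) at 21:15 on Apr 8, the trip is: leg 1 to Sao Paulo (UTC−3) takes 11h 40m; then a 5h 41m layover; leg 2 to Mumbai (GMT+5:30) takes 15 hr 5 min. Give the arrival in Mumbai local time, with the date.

05:11 on Apr 10

Convert departure to UTC: 21:15 − 6:00 = 15:15 UTC on Apr 8.
Add 11 hours and 40 minutes leg 1 → 02:55 UTC (Apr 9).
Add 5 hours and 41 minutes layover in Sao Paulo → 08:36 UTC.
Add 15 hours and 5 minutes leg 2 → 23:41 UTC.
Mumbai is UTC+5:30, so local arrival = 23:41 + 5:30 = 05:11 on Apr 10.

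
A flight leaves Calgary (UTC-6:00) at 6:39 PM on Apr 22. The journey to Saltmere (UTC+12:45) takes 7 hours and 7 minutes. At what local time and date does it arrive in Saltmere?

Convert departure to UTC: 6:39 PM + 6:00 = 12:39 AM UTC on Apr 23.
Add 7 hours 7 minutes travel time → 7:46 AM UTC.
Saltmere is UTC+12:45, so local arrival = 7:46 AM + 12:45 = 8:31 PM on Apr 23.

8:31 PM on April 23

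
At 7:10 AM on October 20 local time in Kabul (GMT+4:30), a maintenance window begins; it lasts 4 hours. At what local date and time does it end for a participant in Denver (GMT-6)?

Denver is 10:30 behind Kabul.
After 4 hours it is 11:10 AM in Kabul.
Shift by the zone difference: 11:10 AM − 10:30 = 12:40 AM on Oct 20 in Denver.

12:40 AM on October 20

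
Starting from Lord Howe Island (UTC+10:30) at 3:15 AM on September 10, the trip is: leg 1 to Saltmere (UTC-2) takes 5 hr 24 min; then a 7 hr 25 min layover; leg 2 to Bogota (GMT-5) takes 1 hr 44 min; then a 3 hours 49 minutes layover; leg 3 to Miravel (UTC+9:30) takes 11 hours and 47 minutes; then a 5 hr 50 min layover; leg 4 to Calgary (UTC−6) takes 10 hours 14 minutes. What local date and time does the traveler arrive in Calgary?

8:58 AM on Sep 11

Convert departure to UTC: 3:15 AM − 10:30 = 4:45 PM UTC on Sep 9.
Add 5 hours 24 minutes leg 1 → 10:09 PM UTC.
Add 7 hours 25 minutes layover in Saltmere → 5:34 AM UTC (Sep 10).
Add 1 hour and 44 minutes leg 2 → 7:18 AM UTC.
Add 3 hours and 49 minutes layover in Bogota → 11:07 AM UTC.
Add 11 hours and 47 minutes leg 3 → 10:54 PM UTC.
Add 5 hours and 50 minutes layover in Miravel → 4:44 AM UTC (Sep 11).
Add 10 hours and 14 minutes leg 4 → 2:58 PM UTC.
Calgary is UTC−6:00, so local arrival = 2:58 PM − 6:00 = 8:58 AM on Sep 11.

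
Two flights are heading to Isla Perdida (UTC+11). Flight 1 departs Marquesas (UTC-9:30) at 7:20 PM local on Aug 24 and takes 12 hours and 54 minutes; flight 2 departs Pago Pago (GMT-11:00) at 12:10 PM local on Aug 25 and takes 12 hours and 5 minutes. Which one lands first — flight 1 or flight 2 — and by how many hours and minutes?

Flight 1 in UTC: 7:20 PM + 9:30 = 4:50 AM on Aug 25.
+12 hours 54 minutes → arrive 5:44 PM UTC on Aug 25.
Flight 2 in UTC: 12:10 PM + 11:00 = 11:10 PM on Aug 25.
+12 hours and 5 minutes → arrive 11:15 AM UTC on Aug 26.
Flight 1 lands earlier by 17 hours 31 minutes.

the first, by 17 hours 31 minutes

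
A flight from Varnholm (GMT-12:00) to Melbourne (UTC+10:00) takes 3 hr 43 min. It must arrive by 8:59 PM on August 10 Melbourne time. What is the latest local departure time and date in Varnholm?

7:16 PM on Aug 9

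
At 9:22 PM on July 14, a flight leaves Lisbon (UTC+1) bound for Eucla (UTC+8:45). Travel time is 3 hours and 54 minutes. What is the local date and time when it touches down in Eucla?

9:01 AM on Jul 15

Eucla is 7:45 ahead of Lisbon.
After 3 hours and 54 minutes it is 1:16 AM (Jul 15) in Lisbon.
Shift by the zone difference: 1:16 AM + 7:45 = 9:01 AM on Jul 15 in Eucla.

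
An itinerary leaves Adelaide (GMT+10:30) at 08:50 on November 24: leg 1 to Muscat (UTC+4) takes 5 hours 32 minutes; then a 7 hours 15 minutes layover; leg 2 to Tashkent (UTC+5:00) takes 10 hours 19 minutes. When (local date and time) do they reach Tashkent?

Convert departure to UTC: 08:50 − 10:30 = 22:20 UTC on Nov 23.
Add 5 hours 32 minutes leg 1 → 03:52 UTC (Nov 24).
Add 7 hours 15 minutes layover in Muscat → 11:07 UTC.
Add 10 hours and 19 minutes leg 2 → 21:26 UTC.
Tashkent is UTC+5:00, so local arrival = 21:26 + 5:00 = 02:26 on Nov 25.

02:26 on Nov 25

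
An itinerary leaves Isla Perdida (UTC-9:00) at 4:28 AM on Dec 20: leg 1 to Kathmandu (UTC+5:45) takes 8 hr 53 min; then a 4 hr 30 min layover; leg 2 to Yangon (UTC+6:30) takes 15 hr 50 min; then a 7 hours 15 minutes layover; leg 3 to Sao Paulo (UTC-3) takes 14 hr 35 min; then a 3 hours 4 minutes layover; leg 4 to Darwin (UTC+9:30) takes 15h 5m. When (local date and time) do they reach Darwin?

8:10 PM on December 23

Convert departure to UTC: 4:28 AM + 9:00 = 1:28 PM UTC on Dec 20.
Add 8 hours and 53 minutes leg 1 → 10:21 PM UTC.
Add 4 hours and 30 minutes layover in Kathmandu → 2:51 AM UTC (Dec 21).
Add 15 hours 50 minutes leg 2 → 6:41 PM UTC.
Add 7 hours and 15 minutes layover in Yangon → 1:56 AM UTC (Dec 22).
Add 14 hours 35 minutes leg 3 → 4:31 PM UTC.
Add 3 hours 4 minutes layover in Sao Paulo → 7:35 PM UTC.
Add 15 hours and 5 minutes leg 4 → 10:40 AM UTC (Dec 23).
Darwin is UTC+9:30, so local arrival = 10:40 AM + 9:30 = 8:10 PM on Dec 23.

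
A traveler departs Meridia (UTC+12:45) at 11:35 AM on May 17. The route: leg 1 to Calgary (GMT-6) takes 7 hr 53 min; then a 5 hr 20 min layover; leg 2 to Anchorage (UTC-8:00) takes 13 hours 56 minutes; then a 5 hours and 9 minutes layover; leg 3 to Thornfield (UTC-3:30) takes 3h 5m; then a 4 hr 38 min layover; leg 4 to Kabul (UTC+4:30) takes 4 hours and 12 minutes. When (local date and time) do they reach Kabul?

Convert departure to UTC: 11:35 AM − 12:45 = 10:50 PM UTC on May 16.
Add 7 hours and 53 minutes leg 1 → 6:43 AM UTC (May 17).
Add 5 hours and 20 minutes layover in Calgary → 12:03 PM UTC.
Add 13 hours 56 minutes leg 2 → 1:59 AM UTC (May 18).
Add 5 hours 9 minutes layover in Anchorage → 7:08 AM UTC.
Add 3 hours and 5 minutes leg 3 → 10:13 AM UTC.
Add 4 hours 38 minutes layover in Thornfield → 2:51 PM UTC.
Add 4 hours 12 minutes leg 4 → 7:03 PM UTC.
Kabul is UTC+4:30, so local arrival = 7:03 PM + 4:30 = 11:33 PM on May 18.

11:33 PM on May 18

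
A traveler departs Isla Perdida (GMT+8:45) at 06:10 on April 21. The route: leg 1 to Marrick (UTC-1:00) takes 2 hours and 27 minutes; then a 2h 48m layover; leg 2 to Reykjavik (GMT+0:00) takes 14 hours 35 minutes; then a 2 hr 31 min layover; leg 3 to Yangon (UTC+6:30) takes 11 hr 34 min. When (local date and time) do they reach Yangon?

Convert departure to UTC: 06:10 − 8:45 = 21:25 UTC on Apr 20.
Add 2 hours and 27 minutes leg 1 → 23:52 UTC.
Add 2 hours and 48 minutes layover in Marrick → 02:40 UTC (Apr 21).
Add 14 hours and 35 minutes leg 2 → 17:15 UTC.
Add 2 hours 31 minutes layover in Reykjavik → 19:46 UTC.
Add 11 hours 34 minutes leg 3 → 07:20 UTC (Apr 22).
Yangon is UTC+6:30, so local arrival = 07:20 + 6:30 = 13:50 on Apr 22.

13:50 on Apr 22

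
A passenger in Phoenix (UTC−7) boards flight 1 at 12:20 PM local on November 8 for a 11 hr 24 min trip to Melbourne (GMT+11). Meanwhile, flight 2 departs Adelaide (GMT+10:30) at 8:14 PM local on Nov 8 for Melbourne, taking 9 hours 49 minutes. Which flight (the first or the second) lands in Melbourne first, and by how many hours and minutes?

Flight 1 in UTC: 12:20 PM + 7:00 = 7:20 PM on Nov 8.
+11 hours 24 minutes → arrive 6:44 AM UTC on Nov 9.
Flight 2 in UTC: 8:14 PM − 10:30 = 9:44 AM on Nov 8.
+9 hours 49 minutes → arrive 7:33 PM UTC on Nov 8.
Flight 2 lands earlier by 11 hours 11 minutes.

the second, by 11 hours 11 minutes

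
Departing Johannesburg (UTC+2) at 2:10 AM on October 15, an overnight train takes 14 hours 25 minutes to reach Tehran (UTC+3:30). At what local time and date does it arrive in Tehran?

6:05 PM on October 15

Tehran is 1:30 ahead of Johannesburg.
After 14 hours and 25 minutes it is 4:35 PM in Johannesburg.
Shift by the zone difference: 4:35 PM + 1:30 = 6:05 PM on Oct 15 in Tehran.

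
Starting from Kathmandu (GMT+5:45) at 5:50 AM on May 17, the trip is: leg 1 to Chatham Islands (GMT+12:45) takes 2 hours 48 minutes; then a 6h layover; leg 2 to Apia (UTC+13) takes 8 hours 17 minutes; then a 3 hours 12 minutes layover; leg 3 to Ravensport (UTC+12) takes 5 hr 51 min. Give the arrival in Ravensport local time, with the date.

Convert departure to UTC: 5:50 AM − 5:45 = 12:05 AM UTC on May 17.
Add 2 hours and 48 minutes leg 1 → 2:53 AM UTC.
Add 6 hours layover in Chatham Islands → 8:53 AM UTC.
Add 8 hours 17 minutes leg 2 → 5:10 PM UTC.
Add 3 hours 12 minutes layover in Apia → 8:22 PM UTC.
Add 5 hours and 51 minutes leg 3 → 2:13 AM UTC (May 18).
Ravensport is UTC+12:00, so local arrival = 2:13 AM + 12:00 = 2:13 PM on May 18.

2:13 PM on May 18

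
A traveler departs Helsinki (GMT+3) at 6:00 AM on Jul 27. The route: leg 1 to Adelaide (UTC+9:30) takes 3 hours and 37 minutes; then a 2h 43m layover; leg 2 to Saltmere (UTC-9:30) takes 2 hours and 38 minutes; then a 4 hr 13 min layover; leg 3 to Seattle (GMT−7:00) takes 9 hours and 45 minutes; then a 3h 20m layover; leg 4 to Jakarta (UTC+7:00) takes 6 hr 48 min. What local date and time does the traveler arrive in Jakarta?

7:04 PM on July 28

Convert departure to UTC: 6:00 AM − 3:00 = 3:00 AM UTC on Jul 27.
Add 3 hours 37 minutes leg 1 → 6:37 AM UTC.
Add 2 hours and 43 minutes layover in Adelaide → 9:20 AM UTC.
Add 2 hours 38 minutes leg 2 → 11:58 AM UTC.
Add 4 hours and 13 minutes layover in Saltmere → 4:11 PM UTC.
Add 9 hours and 45 minutes leg 3 → 1:56 AM UTC (Jul 28).
Add 3 hours 20 minutes layover in Seattle → 5:16 AM UTC.
Add 6 hours 48 minutes leg 4 → 12:04 PM UTC.
Jakarta is UTC+7:00, so local arrival = 12:04 PM + 7:00 = 7:04 PM on Jul 28.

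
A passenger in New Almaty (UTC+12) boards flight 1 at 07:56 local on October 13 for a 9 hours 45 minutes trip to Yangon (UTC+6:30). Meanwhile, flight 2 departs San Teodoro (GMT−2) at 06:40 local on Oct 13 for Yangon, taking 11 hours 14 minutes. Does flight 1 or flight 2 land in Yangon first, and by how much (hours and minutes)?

the first, by 14 hours 13 minutes

Flight 1 in UTC: 07:56 − 12:00 = 19:56 on Oct 12.
+9 hours and 45 minutes → arrive 05:41 UTC on Oct 13.
Flight 2 in UTC: 06:40 + 2:00 = 08:40 on Oct 13.
+11 hours and 14 minutes → arrive 19:54 UTC on Oct 13.
Flight 1 lands earlier by 14 hours 13 minutes.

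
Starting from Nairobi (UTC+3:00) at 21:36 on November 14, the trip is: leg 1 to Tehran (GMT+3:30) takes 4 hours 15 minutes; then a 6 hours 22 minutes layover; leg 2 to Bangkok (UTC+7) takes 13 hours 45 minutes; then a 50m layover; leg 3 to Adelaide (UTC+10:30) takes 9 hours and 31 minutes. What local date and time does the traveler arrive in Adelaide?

Convert departure to UTC: 21:36 − 3:00 = 18:36 UTC on Nov 14.
Add 4 hours 15 minutes leg 1 → 22:51 UTC.
Add 6 hours 22 minutes layover in Tehran → 05:13 UTC (Nov 15).
Add 13 hours 45 minutes leg 2 → 18:58 UTC.
Add 50 minutes layover in Bangkok → 19:48 UTC.
Add 9 hours 31 minutes leg 3 → 05:19 UTC (Nov 16).
Adelaide is UTC+10:30, so local arrival = 05:19 + 10:30 = 15:49 on Nov 16.

15:49 on Nov 16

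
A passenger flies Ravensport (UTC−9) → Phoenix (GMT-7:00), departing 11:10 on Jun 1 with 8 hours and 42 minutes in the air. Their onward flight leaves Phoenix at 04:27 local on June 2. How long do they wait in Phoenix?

6 hours 35 minutes

Convert departure to UTC: 11:10 + 9:00 = 20:10 UTC on Jun 1.
Add 8 hours 42 minutes flight time → 04:52 UTC (Jun 2).
Phoenix is UTC−7:00, so local arrival = 04:52 − 7:00 = 21:52 on Jun 1.
Layover = 04:27 − 21:52 (+1 day) = 6 hours 35 minutes.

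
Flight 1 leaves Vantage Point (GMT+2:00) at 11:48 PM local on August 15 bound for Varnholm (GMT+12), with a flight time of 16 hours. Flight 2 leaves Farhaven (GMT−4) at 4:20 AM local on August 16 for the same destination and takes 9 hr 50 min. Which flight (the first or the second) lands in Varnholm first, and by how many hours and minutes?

the first, by 4 hours 22 minutes

Flight 1 in UTC: 11:48 PM − 2:00 = 9:48 PM on Aug 15.
+16 hours → arrive 1:48 PM UTC on Aug 16.
Flight 2 in UTC: 4:20 AM + 4:00 = 8:20 AM on Aug 16.
+9 hours 50 minutes → arrive 6:10 PM UTC on Aug 16.
Flight 1 lands earlier by 4 hours 22 minutes.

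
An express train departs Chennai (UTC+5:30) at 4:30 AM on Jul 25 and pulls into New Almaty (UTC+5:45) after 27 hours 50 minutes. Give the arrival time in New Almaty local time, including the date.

New Almaty is 0:15 ahead of Chennai.
After 27 hours 50 minutes it is 8:20 AM (Jul 26) in Chennai.
Shift by the zone difference: 8:20 AM + 0:15 = 8:35 AM on Jul 26 in New Almaty.

8:35 AM on July 26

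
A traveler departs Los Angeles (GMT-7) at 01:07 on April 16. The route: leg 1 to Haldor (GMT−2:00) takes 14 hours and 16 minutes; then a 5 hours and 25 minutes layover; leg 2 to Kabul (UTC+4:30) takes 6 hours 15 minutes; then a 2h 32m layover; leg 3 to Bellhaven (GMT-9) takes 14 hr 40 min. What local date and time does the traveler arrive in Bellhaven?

18:15 on April 17

Convert departure to UTC: 01:07 + 7:00 = 08:07 UTC on Apr 16.
Add 14 hours 16 minutes leg 1 → 22:23 UTC.
Add 5 hours 25 minutes layover in Haldor → 03:48 UTC (Apr 17).
Add 6 hours and 15 minutes leg 2 → 10:03 UTC.
Add 2 hours and 32 minutes layover in Kabul → 12:35 UTC.
Add 14 hours 40 minutes leg 3 → 03:15 UTC (Apr 18).
Bellhaven is UTC−9:00, so local arrival = 03:15 − 9:00 = 18:15 on Apr 17.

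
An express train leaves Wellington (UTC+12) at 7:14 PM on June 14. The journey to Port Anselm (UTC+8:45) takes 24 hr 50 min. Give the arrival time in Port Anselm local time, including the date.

4:49 PM on June 15

Convert departure to UTC: 7:14 PM − 12:00 = 7:14 AM UTC on Jun 14.
Add 24 hours and 50 minutes travel time → 8:04 AM UTC (Jun 15).
Port Anselm is UTC+8:45, so local arrival = 8:04 AM + 8:45 = 4:49 PM on Jun 15.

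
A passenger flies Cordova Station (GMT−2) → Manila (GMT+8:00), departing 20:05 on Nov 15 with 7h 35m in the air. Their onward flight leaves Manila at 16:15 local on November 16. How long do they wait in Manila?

Convert departure to UTC: 20:05 + 2:00 = 22:05 UTC on Nov 15.
Add 7 hours 35 minutes flight time → 05:40 UTC (Nov 16).
Manila is UTC+8:00, so local arrival = 05:40 + 8:00 = 13:40 on Nov 16.
Layover = 16:15 − 13:40 = 2 hours 35 minutes.

2 hours 35 minutes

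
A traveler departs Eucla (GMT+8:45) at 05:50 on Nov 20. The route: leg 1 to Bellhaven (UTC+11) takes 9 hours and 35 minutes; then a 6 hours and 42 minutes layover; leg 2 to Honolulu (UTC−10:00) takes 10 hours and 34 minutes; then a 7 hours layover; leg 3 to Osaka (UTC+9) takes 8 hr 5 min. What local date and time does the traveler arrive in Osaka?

00:01 on November 22

Convert departure to UTC: 05:50 − 8:45 = 21:05 UTC on Nov 19.
Add 9 hours 35 minutes leg 1 → 06:40 UTC (Nov 20).
Add 6 hours 42 minutes layover in Bellhaven → 13:22 UTC.
Add 10 hours 34 minutes leg 2 → 23:56 UTC.
Add 7 hours layover in Honolulu → 06:56 UTC (Nov 21).
Add 8 hours 5 minutes leg 3 → 15:01 UTC.
Osaka is UTC+9:00, so local arrival = 15:01 + 9:00 = 00:01 on Nov 22.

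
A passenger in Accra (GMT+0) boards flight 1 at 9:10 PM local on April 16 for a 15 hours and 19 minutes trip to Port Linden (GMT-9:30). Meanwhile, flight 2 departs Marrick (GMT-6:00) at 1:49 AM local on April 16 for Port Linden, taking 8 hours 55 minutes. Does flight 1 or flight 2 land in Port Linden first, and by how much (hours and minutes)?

the second, by 19 hours 45 minutes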